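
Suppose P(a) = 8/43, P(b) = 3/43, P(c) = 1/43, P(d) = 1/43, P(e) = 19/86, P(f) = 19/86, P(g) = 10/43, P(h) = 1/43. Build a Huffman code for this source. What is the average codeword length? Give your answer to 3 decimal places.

2.581 bits/symbol

Repeatedly combine the two least-probable nodes; the expected code length is the sum of the merged weights.
merge 1/43 + 1/43 → 2/43
merge 1/43 + 2/43 → 3/43
merge 3/43 + 3/43 → 6/43
merge 6/43 + 8/43 → 14/43
merge 19/86 + 19/86 → 19/43
merge 10/43 + 14/43 → 24/43
merge 19/43 + 24/43 → 1
L = 2/43 + 3/43 + 6/43 + 14/43 + 19/43 + 24/43 + 1 = 111/43 ≈ 2.581 bits/symbol.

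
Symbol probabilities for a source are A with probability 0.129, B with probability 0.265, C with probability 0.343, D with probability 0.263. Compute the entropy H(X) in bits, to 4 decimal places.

1.9251 bits

H = −Σ pᵢ log₂ pᵢ.
−0.129·log₂(0.129) = 0.3811
−0.265·log₂(0.265) = 0.5077
−0.343·log₂(0.343) = 0.5295
−0.263·log₂(0.263) = 0.5068
Sum ≈ 1.9251 → 1.9251 bits.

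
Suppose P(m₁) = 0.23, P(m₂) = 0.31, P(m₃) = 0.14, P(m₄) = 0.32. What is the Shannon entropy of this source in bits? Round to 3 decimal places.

1.935 bits

H = −Σ pᵢ log₂ pᵢ.
−0.23·log₂(0.23) = 0.4877
−0.31·log₂(0.31) = 0.5238
−0.14·log₂(0.14) = 0.3971
−0.32·log₂(0.32) = 0.5260
Sum ≈ 1.9346 → 1.935 bits.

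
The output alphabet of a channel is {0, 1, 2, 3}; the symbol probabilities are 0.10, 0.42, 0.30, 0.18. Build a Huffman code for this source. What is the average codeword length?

Repeatedly combine the two least-probable nodes; the expected code length is the sum of the merged weights.
merge 1/10 + 9/50 → 7/25
merge 7/25 + 3/10 → 29/50
merge 21/50 + 29/50 → 1
L = 7/25 + 29/50 + 1 = 93/50 = 1.86 bits/symbol.

1.86 bits/symbol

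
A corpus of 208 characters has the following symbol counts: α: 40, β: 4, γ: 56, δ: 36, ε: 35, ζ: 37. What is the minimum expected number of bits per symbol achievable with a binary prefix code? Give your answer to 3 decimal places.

2.538 bits/symbol

Probabilities are the counts divided by 208.
Repeatedly combine the two least-probable nodes; the expected code length is the sum of the merged weights.
merge 1/52 + 35/208 → 3/16
merge 9/52 + 37/208 → 73/208
merge 3/16 + 5/26 → 79/208
merge 7/26 + 73/208 → 129/208
merge 79/208 + 129/208 → 1
L = 3/16 + 73/208 + 79/208 + 129/208 + 1 = 33/13 ≈ 2.538 bits/symbol.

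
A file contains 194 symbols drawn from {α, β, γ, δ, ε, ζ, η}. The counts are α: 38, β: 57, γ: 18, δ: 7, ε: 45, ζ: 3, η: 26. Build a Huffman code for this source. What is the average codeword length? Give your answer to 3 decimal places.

2.474 bits/symbol

Probabilities are the counts divided by 194.
Repeatedly combine the two least-probable nodes; the expected code length is the sum of the merged weights.
merge 3/194 + 7/194 → 5/97
merge 5/97 + 9/97 → 14/97
merge 13/97 + 14/97 → 27/97
merge 19/97 + 45/194 → 83/194
merge 27/97 + 57/194 → 111/194
merge 83/194 + 111/194 → 1
L = 5/97 + 14/97 + 27/97 + 83/194 + 111/194 + 1 = 240/97 ≈ 2.474 bits/symbol.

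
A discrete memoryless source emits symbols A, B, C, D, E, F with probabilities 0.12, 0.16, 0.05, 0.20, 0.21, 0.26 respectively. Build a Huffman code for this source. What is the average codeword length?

Repeatedly combine the two least-probable nodes; the expected code length is the sum of the merged weights.
merge 1/20 + 3/25 → 17/100
merge 4/25 + 17/100 → 33/100
merge 1/5 + 21/100 → 41/100
merge 13/50 + 33/100 → 59/100
merge 41/100 + 59/100 → 1
L = 17/100 + 33/100 + 41/100 + 59/100 + 1 = 5/2 = 2.5 bits/symbol.

2.5 bits/symbol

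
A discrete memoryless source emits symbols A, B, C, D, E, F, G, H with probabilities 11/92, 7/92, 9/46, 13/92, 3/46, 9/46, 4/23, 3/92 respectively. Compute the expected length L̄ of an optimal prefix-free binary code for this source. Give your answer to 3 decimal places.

2.880 bits/symbol

Repeatedly combine the two least-probable nodes; the expected code length is the sum of the merged weights.
merge 3/92 + 3/46 → 9/92
merge 7/92 + 9/92 → 4/23
merge 11/92 + 13/92 → 6/23
merge 4/23 + 4/23 → 8/23
merge 9/46 + 9/46 → 9/23
merge 6/23 + 8/23 → 14/23
merge 9/23 + 14/23 → 1
L = 9/92 + 4/23 + 6/23 + 8/23 + 9/23 + 14/23 + 1 = 265/92 ≈ 2.880 bits/symbol.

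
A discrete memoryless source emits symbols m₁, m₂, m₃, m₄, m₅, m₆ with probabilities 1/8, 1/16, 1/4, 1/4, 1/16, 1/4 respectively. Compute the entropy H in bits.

Each probability is a power of 1/2, so log₂(1/p) is an integer.
H = Σ p·log₂(1/p) = 1/8·3 + 1/16·4 + 1/4·2 + 1/4·2 + 1/16·4 + 1/4·2 = 2.375 bits.

2.375 bits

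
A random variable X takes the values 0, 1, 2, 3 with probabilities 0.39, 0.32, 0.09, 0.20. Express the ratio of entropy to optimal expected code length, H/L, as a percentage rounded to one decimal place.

96.5%

Entropy H = −Σ p log₂ p ≈ 1.8329 bits.
Huffman merges: 9/100+1/5→29/100; 29/100+8/25→61/100; 39/100+61/100→1. L = 19/10 ≈ 1.9000.
Efficiency = H/L = 1.8329/1.9000 = 96.5%.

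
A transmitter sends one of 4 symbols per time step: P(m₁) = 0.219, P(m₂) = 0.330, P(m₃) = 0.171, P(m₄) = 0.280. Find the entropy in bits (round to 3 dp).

H = −Σ pᵢ log₂ pᵢ.
−0.219·log₂(0.219) = 0.4798
−0.330·log₂(0.330) = 0.5278
−0.171·log₂(0.171) = 0.4357
−0.280·log₂(0.280) = 0.5142
Sum ≈ 1.9576 → 1.958 bits.

1.958 bits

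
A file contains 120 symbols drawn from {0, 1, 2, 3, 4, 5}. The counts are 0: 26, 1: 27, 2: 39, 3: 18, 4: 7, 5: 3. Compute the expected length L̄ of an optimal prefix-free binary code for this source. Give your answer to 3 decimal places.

2.317 bits/symbol

Probabilities are the counts divided by 120.
Repeatedly combine the two least-probable nodes; the expected code length is the sum of the merged weights.
merge 1/40 + 7/120 → 1/12
merge 1/12 + 3/20 → 7/30
merge 13/60 + 9/40 → 53/120
merge 7/30 + 13/40 → 67/120
merge 53/120 + 67/120 → 1
L = 1/12 + 7/30 + 53/120 + 67/120 + 1 = 139/60 ≈ 2.317 bits/symbol.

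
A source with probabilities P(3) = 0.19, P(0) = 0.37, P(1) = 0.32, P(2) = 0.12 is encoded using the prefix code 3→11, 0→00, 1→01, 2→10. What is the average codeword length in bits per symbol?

2 bits/symbol

L̄ = Σ pᵢ·ℓᵢ = 0.19·2 + 0.37·2 + 0.32·2 + 0.12·2 = 2 bits/symbol.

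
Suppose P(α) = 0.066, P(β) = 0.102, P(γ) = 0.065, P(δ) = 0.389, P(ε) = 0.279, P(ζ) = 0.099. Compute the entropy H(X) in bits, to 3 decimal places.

2.225 bits

H = −Σ pᵢ log₂ pᵢ.
−0.066·log₂(0.066) = 0.2588
−0.102·log₂(0.102) = 0.3359
−0.065·log₂(0.065) = 0.2563
−0.389·log₂(0.389) = 0.5299
−0.279·log₂(0.279) = 0.5138
−0.099·log₂(0.099) = 0.3303
Sum ≈ 2.2251 → 2.225 bits.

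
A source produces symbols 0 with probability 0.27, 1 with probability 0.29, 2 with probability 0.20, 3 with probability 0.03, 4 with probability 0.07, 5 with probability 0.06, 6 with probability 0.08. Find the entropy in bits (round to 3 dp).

H = −Σ pᵢ log₂ pᵢ.
−0.27·log₂(0.27) = 0.5100
−0.29·log₂(0.29) = 0.5179
−0.20·log₂(0.20) = 0.4644
−0.03·log₂(0.03) = 0.1518
−0.07·log₂(0.07) = 0.2686
−0.06·log₂(0.06) = 0.2435
−0.08·log₂(0.08) = 0.2915
Sum ≈ 2.4477 → 2.448 bits.

2.448 bits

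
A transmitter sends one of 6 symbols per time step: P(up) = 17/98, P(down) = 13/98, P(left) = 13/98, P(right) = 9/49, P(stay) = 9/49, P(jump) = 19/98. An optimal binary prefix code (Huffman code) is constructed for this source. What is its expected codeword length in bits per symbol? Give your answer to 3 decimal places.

2.622 bits/symbol

Repeatedly combine the two least-probable nodes; the expected code length is the sum of the merged weights.
merge 13/98 + 13/98 → 13/49
merge 17/98 + 9/49 → 5/14
merge 9/49 + 19/98 → 37/98
merge 13/49 + 5/14 → 61/98
merge 37/98 + 61/98 → 1
L = 13/49 + 5/14 + 37/98 + 61/98 + 1 = 257/98 ≈ 2.622 bits/symbol.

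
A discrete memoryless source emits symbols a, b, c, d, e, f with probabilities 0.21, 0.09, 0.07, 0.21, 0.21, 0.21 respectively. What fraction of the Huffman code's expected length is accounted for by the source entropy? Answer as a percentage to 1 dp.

97.7%

Entropy H = −Σ p log₂ p ≈ 2.4725 bits.
Huffman merges: 7/100+9/100→4/25; 4/25+21/100→37/100; 21/100+21/100→21/50; 21/100+37/100→29/50; 21/50+29/50→1. L = 253/100 ≈ 2.5300.
Efficiency = H/L = 2.4725/2.5300 = 97.7%.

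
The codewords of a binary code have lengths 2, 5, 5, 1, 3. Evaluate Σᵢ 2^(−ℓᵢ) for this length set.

With common denominator 2^5 = 32: Σ 2^(−ℓᵢ) = 8/32 + 1/32 + 1/32 + 16/32 + 4/32 = 30/32 = 0.9375.

0.9375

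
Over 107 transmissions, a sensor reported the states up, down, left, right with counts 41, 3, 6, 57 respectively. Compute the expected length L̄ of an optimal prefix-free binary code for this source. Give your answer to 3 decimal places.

Probabilities are the counts divided by 107.
Repeatedly combine the two least-probable nodes; the expected code length is the sum of the merged weights.
merge 3/107 + 6/107 → 9/107
merge 9/107 + 41/107 → 50/107
merge 50/107 + 57/107 → 1
L = 9/107 + 50/107 + 1 = 166/107 ≈ 1.551 bits/symbol.

1.551 bits/symbol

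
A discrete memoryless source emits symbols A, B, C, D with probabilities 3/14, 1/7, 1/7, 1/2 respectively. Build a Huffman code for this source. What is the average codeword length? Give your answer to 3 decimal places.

1.786 bits/symbol

Repeatedly combine the two least-probable nodes; the expected code length is the sum of the merged weights.
merge 1/7 + 1/7 → 2/7
merge 3/14 + 2/7 → 1/2
merge 1/2 + 1/2 → 1
L = 2/7 + 1/2 + 1 = 25/14 ≈ 1.786 bits/symbol.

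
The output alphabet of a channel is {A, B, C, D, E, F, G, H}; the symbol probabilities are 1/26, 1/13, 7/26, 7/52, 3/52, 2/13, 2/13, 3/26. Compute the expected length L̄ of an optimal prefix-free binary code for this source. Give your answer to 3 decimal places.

2.827 bits/symbol

Repeatedly combine the two least-probable nodes; the expected code length is the sum of the merged weights.
merge 1/26 + 3/52 → 5/52
merge 1/13 + 5/52 → 9/52
merge 3/26 + 7/52 → 1/4
merge 2/13 + 2/13 → 4/13
merge 9/52 + 1/4 → 11/26
merge 7/26 + 4/13 → 15/26
merge 11/26 + 15/26 → 1
L = 5/52 + 9/52 + 1/4 + 4/13 + 11/26 + 15/26 + 1 = 147/52 ≈ 2.827 bits/symbol.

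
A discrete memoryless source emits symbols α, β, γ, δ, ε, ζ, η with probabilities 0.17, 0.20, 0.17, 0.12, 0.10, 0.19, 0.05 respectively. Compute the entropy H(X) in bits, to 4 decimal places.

2.7041 bits

H = −Σ pᵢ log₂ pᵢ.
−0.17·log₂(0.17) = 0.4346
−0.20·log₂(0.20) = 0.4644
−0.17·log₂(0.17) = 0.4346
−0.12·log₂(0.12) = 0.3671
−0.10·log₂(0.10) = 0.3322
−0.19·log₂(0.19) = 0.4552
−0.05·log₂(0.05) = 0.2161
Sum ≈ 2.7041 → 2.7041 bits.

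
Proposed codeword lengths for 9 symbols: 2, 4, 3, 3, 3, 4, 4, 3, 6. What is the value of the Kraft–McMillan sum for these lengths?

With common denominator 2^6 = 64: Σ 2^(−ℓᵢ) = 16/64 + 4/64 + 8/64 + 8/64 + 8/64 + 4/64 + 4/64 + 8/64 + 1/64 = 61/64 = 0.953125.

0.953125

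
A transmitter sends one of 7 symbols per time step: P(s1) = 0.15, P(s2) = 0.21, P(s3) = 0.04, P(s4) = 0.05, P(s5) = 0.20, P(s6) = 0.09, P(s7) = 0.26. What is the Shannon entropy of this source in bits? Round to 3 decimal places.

H = −Σ pᵢ log₂ pᵢ.
−0.15·log₂(0.15) = 0.4105
−0.21·log₂(0.21) = 0.4728
−0.04·log₂(0.04) = 0.1858
−0.05·log₂(0.05) = 0.2161
−0.20·log₂(0.20) = 0.4644
−0.09·log₂(0.09) = 0.3127
−0.26·log₂(0.26) = 0.5053
Sum ≈ 2.5675 → 2.568 bits.

2.568 bits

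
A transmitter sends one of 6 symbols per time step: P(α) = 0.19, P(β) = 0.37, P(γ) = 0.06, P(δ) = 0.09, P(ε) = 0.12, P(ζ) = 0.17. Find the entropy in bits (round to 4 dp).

2.3438 bits

H = −Σ pᵢ log₂ pᵢ.
−0.19·log₂(0.19) = 0.4552
−0.37·log₂(0.37) = 0.5307
−0.06·log₂(0.06) = 0.2435
−0.09·log₂(0.09) = 0.3127
−0.12·log₂(0.12) = 0.3671
−0.17·log₂(0.17) = 0.4346
Sum ≈ 2.3438 → 2.3438 bits.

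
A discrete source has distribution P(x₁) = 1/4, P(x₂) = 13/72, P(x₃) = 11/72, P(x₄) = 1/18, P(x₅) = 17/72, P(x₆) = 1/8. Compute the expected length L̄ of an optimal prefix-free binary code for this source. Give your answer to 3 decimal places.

2.514 bits/symbol

Repeatedly combine the two least-probable nodes; the expected code length is the sum of the merged weights.
merge 1/18 + 1/8 → 13/72
merge 11/72 + 13/72 → 1/3
merge 13/72 + 17/72 → 5/12
merge 1/4 + 1/3 → 7/12
merge 5/12 + 7/12 → 1
L = 13/72 + 1/3 + 5/12 + 7/12 + 1 = 181/72 ≈ 2.514 bits/symbol.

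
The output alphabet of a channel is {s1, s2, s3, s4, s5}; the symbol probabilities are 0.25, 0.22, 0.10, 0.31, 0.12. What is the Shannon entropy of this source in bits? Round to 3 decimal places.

H = −Σ pᵢ log₂ pᵢ.
−0.25·log₂(0.25) = 0.5000
−0.22·log₂(0.22) = 0.4806
−0.10·log₂(0.10) = 0.3322
−0.31·log₂(0.31) = 0.5238
−0.12·log₂(0.12) = 0.3671
Sum ≈ 2.2036 → 2.204 bits.

2.204 bits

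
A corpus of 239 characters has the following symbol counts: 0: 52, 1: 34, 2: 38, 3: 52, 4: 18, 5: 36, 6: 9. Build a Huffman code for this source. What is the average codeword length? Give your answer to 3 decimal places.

Probabilities are the counts divided by 239.
Repeatedly combine the two least-probable nodes; the expected code length is the sum of the merged weights.
merge 9/239 + 18/239 → 27/239
merge 27/239 + 34/239 → 61/239
merge 36/239 + 38/239 → 74/239
merge 52/239 + 52/239 → 104/239
merge 61/239 + 74/239 → 135/239
merge 104/239 + 135/239 → 1
L = 27/239 + 61/239 + 74/239 + 104/239 + 135/239 + 1 = 640/239 ≈ 2.678 bits/symbol.

2.678 bits/symbol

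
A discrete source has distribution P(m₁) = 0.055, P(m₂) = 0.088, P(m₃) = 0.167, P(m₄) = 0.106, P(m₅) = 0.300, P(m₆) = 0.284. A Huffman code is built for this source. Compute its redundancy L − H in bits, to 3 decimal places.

0.042 bits

Entropy H = −Σ p log₂ p ≈ 2.3500 bits.
Huffman merges: 11/200+11/125→143/1000; 53/500+143/1000→249/1000; 167/1000+249/1000→52/125; 71/250+3/10→73/125; 52/125+73/125→1. L = 299/125 ≈ 2.3920.
L − H = 2.3920 − 2.3500 = 0.042 bits.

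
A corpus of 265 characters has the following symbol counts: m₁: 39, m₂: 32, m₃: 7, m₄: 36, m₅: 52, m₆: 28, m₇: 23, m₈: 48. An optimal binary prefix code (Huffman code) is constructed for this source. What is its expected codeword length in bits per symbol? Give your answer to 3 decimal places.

Probabilities are the counts divided by 265.
Repeatedly combine the two least-probable nodes; the expected code length is the sum of the merged weights.
merge 7/265 + 23/265 → 6/53
merge 28/265 + 6/53 → 58/265
merge 32/265 + 36/265 → 68/265
merge 39/265 + 48/265 → 87/265
merge 52/265 + 58/265 → 22/53
merge 68/265 + 87/265 → 31/53
merge 22/53 + 31/53 → 1
L = 6/53 + 58/265 + 68/265 + 87/265 + 22/53 + 31/53 + 1 = 773/265 ≈ 2.917 bits/symbol.

2.917 bits/symbol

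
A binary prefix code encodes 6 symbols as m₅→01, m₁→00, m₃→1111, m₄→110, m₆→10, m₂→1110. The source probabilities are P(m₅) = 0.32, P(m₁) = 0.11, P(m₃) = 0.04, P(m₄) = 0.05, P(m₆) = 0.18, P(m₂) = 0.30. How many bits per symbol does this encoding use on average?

2.73 bits/symbol

L̄ = Σ pᵢ·ℓᵢ = 0.32·2 + 0.11·2 + 0.04·4 + 0.05·3 + 0.18·2 + 0.30·4 = 2.73 bits/symbol.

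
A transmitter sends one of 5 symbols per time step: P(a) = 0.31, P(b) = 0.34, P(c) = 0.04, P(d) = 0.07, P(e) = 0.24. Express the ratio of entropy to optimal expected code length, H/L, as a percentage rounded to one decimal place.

94.9%

Entropy H = −Σ p log₂ p ≈ 2.0014 bits.
Huffman merges: 1/25+7/100→11/100; 11/100+6/25→7/20; 31/100+17/50→13/20; 7/20+13/20→1. L = 211/100 ≈ 2.1100.
Efficiency = H/L = 2.0014/2.1100 = 94.9%.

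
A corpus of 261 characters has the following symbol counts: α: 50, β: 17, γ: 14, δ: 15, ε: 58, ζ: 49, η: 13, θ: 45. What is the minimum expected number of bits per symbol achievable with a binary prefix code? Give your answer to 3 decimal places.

Probabilities are the counts divided by 261.
Repeatedly combine the two least-probable nodes; the expected code length is the sum of the merged weights.
merge 13/261 + 14/261 → 3/29
merge 5/87 + 17/261 → 32/261
merge 3/29 + 32/261 → 59/261
merge 5/29 + 49/261 → 94/261
merge 50/261 + 2/9 → 12/29
merge 59/261 + 94/261 → 17/29
merge 12/29 + 17/29 → 1
L = 3/29 + 32/261 + 59/261 + 94/261 + 12/29 + 17/29 + 1 = 734/261 ≈ 2.812 bits/symbol.

2.812 bits/symbol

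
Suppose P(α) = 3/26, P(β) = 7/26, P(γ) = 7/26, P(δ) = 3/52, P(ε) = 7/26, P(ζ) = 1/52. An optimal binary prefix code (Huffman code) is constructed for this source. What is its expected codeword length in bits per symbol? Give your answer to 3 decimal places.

Repeatedly combine the two least-probable nodes; the expected code length is the sum of the merged weights.
merge 1/52 + 3/52 → 1/13
merge 1/13 + 3/26 → 5/26
merge 5/26 + 7/26 → 6/13
merge 7/26 + 7/26 → 7/13
merge 6/13 + 7/13 → 1
L = 1/13 + 5/26 + 6/13 + 7/13 + 1 = 59/26 ≈ 2.269 bits/symbol.

2.269 bits/symbol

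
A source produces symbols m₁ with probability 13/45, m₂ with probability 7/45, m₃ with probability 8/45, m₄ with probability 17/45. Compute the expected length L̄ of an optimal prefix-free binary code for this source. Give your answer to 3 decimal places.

1.956 bits/symbol

Repeatedly combine the two least-probable nodes; the expected code length is the sum of the merged weights.
merge 7/45 + 8/45 → 1/3
merge 13/45 + 1/3 → 28/45
merge 17/45 + 28/45 → 1
L = 1/3 + 28/45 + 1 = 88/45 ≈ 1.956 bits/symbol.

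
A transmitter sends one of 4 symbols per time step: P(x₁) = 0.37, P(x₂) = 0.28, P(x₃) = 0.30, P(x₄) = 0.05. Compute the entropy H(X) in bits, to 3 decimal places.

H = −Σ pᵢ log₂ pᵢ.
−0.37·log₂(0.37) = 0.5307
−0.28·log₂(0.28) = 0.5142
−0.30·log₂(0.30) = 0.5211
−0.05·log₂(0.05) = 0.2161
Sum ≈ 1.7821 → 1.782 bits.

1.782 bits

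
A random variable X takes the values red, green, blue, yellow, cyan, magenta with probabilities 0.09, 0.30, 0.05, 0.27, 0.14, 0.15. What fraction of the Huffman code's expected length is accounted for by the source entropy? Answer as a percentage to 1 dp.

97.8%

Entropy H = −Σ p log₂ p ≈ 2.3675 bits.
Huffman merges: 1/20+9/100→7/50; 7/50+7/50→7/25; 3/20+27/100→21/50; 7/25+3/10→29/50; 21/50+29/50→1. L = 121/50 ≈ 2.4200.
Efficiency = H/L = 2.3675/2.4200 = 97.8%.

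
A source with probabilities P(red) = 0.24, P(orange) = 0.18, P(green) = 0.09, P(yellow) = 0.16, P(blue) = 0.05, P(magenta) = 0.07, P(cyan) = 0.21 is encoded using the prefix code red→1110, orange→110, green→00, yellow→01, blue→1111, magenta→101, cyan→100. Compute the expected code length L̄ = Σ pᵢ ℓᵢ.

L̄ = Σ pᵢ·ℓᵢ = 0.24·4 + 0.18·3 + 0.09·2 + 0.16·2 + 0.05·4 + 0.07·3 + 0.21·3 = 3.04 bits/symbol.

3.04 bits/symbol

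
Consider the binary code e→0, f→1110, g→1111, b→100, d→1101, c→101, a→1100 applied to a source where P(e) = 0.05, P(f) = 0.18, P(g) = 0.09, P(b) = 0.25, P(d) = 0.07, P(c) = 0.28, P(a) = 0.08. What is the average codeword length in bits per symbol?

3.32 bits/symbol

L̄ = Σ pᵢ·ℓᵢ = 0.05·1 + 0.18·4 + 0.09·4 + 0.25·3 + 0.07·4 + 0.28·3 + 0.08·4 = 3.32 bits/symbol.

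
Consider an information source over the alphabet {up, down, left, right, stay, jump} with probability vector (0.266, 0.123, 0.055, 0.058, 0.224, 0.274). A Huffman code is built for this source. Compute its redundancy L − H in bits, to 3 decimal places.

Entropy H = −Σ p log₂ p ≈ 2.3437 bits.
Huffman merges: 11/200+29/500→113/1000; 113/1000+123/1000→59/250; 28/125+59/250→23/50; 133/500+137/500→27/50; 23/50+27/50→1. L = 2349/1000 ≈ 2.3490.
L − H = 2.3490 − 2.3437 = 0.005 bits.

0.005 bits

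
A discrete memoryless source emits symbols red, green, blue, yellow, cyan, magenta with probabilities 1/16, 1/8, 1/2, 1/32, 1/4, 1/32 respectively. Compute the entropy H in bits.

Each probability is a power of 1/2, so log₂(1/p) is an integer.
H = Σ p·log₂(1/p) = 1/16·4 + 1/8·3 + 1/2·1 + 1/32·5 + 1/4·2 + 1/32·5 = 1.9375 bits.

1.9375 bits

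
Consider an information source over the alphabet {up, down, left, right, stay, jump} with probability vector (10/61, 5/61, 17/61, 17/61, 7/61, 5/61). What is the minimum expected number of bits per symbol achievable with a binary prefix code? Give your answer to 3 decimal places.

Repeatedly combine the two least-probable nodes; the expected code length is the sum of the merged weights.
merge 5/61 + 5/61 → 10/61
merge 7/61 + 10/61 → 17/61
merge 10/61 + 17/61 → 27/61
merge 17/61 + 17/61 → 34/61
merge 27/61 + 34/61 → 1
L = 10/61 + 17/61 + 27/61 + 34/61 + 1 = 149/61 ≈ 2.443 bits/symbol.

2.443 bits/symbol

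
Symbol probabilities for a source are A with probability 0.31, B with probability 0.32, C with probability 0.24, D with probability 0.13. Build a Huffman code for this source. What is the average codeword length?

Repeatedly combine the two least-probable nodes; the expected code length is the sum of the merged weights.
merge 13/100 + 6/25 → 37/100
merge 31/100 + 8/25 → 63/100
merge 37/100 + 63/100 → 1
L = 37/100 + 63/100 + 1 = 2 bits/symbol.

2 bits/symbol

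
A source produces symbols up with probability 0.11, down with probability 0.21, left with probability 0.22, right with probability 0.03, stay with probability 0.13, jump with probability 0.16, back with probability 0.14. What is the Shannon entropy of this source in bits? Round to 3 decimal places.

2.658 bits

H = −Σ pᵢ log₂ pᵢ.
−0.11·log₂(0.11) = 0.3503
−0.21·log₂(0.21) = 0.4728
−0.22·log₂(0.22) = 0.4806
−0.03·log₂(0.03) = 0.1518
−0.13·log₂(0.13) = 0.3826
−0.16·log₂(0.16) = 0.4230
−0.14·log₂(0.14) = 0.3971
Sum ≈ 2.6582 → 2.658 bits.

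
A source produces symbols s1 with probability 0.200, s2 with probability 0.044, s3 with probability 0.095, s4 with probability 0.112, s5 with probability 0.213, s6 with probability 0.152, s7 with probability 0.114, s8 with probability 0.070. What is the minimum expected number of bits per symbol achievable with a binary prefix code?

Repeatedly combine the two least-probable nodes; the expected code length is the sum of the merged weights.
merge 11/250 + 7/100 → 57/500
merge 19/200 + 14/125 → 207/1000
merge 57/500 + 57/500 → 57/250
merge 19/125 + 1/5 → 44/125
merge 207/1000 + 213/1000 → 21/50
merge 57/250 + 44/125 → 29/50
merge 21/50 + 29/50 → 1
L = 57/500 + 207/1000 + 57/250 + 44/125 + 21/50 + 29/50 + 1 = 2901/1000 = 2.901 bits/symbol.

2.901 bits/symbol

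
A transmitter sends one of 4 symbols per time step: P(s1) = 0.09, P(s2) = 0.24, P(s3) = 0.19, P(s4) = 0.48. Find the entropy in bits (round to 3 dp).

H = −Σ pᵢ log₂ pᵢ.
−0.09·log₂(0.09) = 0.3127
−0.24·log₂(0.24) = 0.4941
−0.19·log₂(0.19) = 0.4552
−0.48·log₂(0.48) = 0.5083
Sum ≈ 1.7703 → 1.770 bits.

1.770 bits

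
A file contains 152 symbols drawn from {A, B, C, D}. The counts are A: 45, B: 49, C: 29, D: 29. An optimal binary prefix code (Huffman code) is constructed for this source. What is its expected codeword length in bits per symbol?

Probabilities are the counts divided by 152.
Repeatedly combine the two least-probable nodes; the expected code length is the sum of the merged weights.
merge 29/152 + 29/152 → 29/76
merge 45/152 + 49/152 → 47/76
merge 29/76 + 47/76 → 1
L = 29/76 + 47/76 + 1 = 2 bits/symbol.

2 bits/symbol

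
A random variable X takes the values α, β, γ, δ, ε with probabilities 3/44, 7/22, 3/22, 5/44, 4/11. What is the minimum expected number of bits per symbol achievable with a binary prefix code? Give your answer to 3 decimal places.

2.136 bits/symbol

Repeatedly combine the two least-probable nodes; the expected code length is the sum of the merged weights.
merge 3/44 + 5/44 → 2/11
merge 3/22 + 2/11 → 7/22
merge 7/22 + 7/22 → 7/11
merge 4/11 + 7/11 → 1
L = 2/11 + 7/22 + 7/11 + 1 = 47/22 ≈ 2.136 bits/symbol.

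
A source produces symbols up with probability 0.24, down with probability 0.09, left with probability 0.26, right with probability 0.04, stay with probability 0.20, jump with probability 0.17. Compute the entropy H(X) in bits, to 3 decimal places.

2.397 bits

H = −Σ pᵢ log₂ pᵢ.
−0.24·log₂(0.24) = 0.4941
−0.09·log₂(0.09) = 0.3127
−0.26·log₂(0.26) = 0.5053
−0.04·log₂(0.04) = 0.1858
−0.20·log₂(0.20) = 0.4644
−0.17·log₂(0.17) = 0.4346
Sum ≈ 2.3968 → 2.397 bits.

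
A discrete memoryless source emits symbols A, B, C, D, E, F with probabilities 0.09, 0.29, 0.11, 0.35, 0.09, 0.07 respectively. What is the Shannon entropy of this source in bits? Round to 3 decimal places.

2.292 bits

H = −Σ pᵢ log₂ pᵢ.
−0.09·log₂(0.09) = 0.3127
−0.29·log₂(0.29) = 0.5179
−0.11·log₂(0.11) = 0.3503
−0.35·log₂(0.35) = 0.5301
−0.09·log₂(0.09) = 0.3127
−0.07·log₂(0.07) = 0.2686
Sum ≈ 2.2922 → 2.292 bits.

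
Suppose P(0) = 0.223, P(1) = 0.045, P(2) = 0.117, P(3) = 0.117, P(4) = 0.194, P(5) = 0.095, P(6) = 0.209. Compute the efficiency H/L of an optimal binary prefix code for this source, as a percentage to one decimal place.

98.3%

Entropy H = −Σ p log₂ p ≈ 2.6620 bits.
Huffman merges: 9/200+19/200→7/50; 117/1000+117/1000→117/500; 7/50+97/500→167/500; 209/1000+223/1000→54/125; 117/500+167/500→71/125; 54/125+71/125→1. L = 677/250 ≈ 2.7080.
Efficiency = H/L = 2.6620/2.7080 = 98.3%.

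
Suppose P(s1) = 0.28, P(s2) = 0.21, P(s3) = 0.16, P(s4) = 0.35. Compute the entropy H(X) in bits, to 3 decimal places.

H = −Σ pᵢ log₂ pᵢ.
−0.28·log₂(0.28) = 0.5142
−0.21·log₂(0.21) = 0.4728
−0.16·log₂(0.16) = 0.4230
−0.35·log₂(0.35) = 0.5301
Sum ≈ 1.9402 → 1.940 bits.

1.940 bits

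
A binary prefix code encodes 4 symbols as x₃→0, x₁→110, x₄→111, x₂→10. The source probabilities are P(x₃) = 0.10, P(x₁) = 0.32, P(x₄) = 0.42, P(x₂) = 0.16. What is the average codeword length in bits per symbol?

2.64 bits/symbol

L̄ = Σ pᵢ·ℓᵢ = 0.10·1 + 0.32·3 + 0.42·3 + 0.16·2 = 2.64 bits/symbol.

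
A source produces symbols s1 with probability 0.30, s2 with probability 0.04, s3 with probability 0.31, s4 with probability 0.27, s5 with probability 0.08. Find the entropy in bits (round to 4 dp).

2.0322 bits

H = −Σ pᵢ log₂ pᵢ.
−0.30·log₂(0.30) = 0.5211
−0.04·log₂(0.04) = 0.1858
−0.31·log₂(0.31) = 0.5238
−0.27·log₂(0.27) = 0.5100
−0.08·log₂(0.08) = 0.2915
Sum ≈ 2.0322 → 2.0322 bits.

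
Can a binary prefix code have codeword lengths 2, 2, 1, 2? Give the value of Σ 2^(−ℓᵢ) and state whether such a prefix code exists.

With common denominator 2^2 = 4: Σ 2^(−ℓᵢ) = 1/4 + 1/4 + 2/4 + 1/4 = 5/4 = 1.25.
Kraft's inequality requires Σ ≤ 1; here Σ = 1.25 > 1, so no such prefix code exists.

1.25; no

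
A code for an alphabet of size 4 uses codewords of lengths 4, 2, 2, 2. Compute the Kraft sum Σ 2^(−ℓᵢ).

With common denominator 2^4 = 16: Σ 2^(−ℓᵢ) = 1/16 + 4/16 + 4/16 + 4/16 = 13/16 = 0.8125.

0.8125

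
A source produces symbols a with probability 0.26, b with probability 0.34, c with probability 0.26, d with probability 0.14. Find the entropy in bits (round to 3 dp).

H = −Σ pᵢ log₂ pᵢ.
−0.26·log₂(0.26) = 0.5053
−0.34·log₂(0.34) = 0.5292
−0.26·log₂(0.26) = 0.5053
−0.14·log₂(0.14) = 0.3971
Sum ≈ 1.9369 → 1.937 bits.

1.937 bits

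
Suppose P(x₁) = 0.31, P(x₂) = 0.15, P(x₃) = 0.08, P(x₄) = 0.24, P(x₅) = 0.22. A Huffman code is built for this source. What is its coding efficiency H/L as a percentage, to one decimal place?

98.7%

Entropy H = −Σ p log₂ p ≈ 2.2006 bits.
Huffman merges: 2/25+3/20→23/100; 11/50+23/100→9/20; 6/25+31/100→11/20; 9/20+11/20→1. L = 223/100 ≈ 2.2300.
Efficiency = H/L = 2.2006/2.2300 = 98.7%.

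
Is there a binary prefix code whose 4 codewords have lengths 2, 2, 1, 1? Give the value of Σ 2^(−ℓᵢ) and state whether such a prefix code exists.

1.5; no

With common denominator 2^2 = 4: Σ 2^(−ℓᵢ) = 1/4 + 1/4 + 2/4 + 2/4 = 6/4 = 1.5.
Kraft's inequality requires Σ ≤ 1; here Σ = 1.5 > 1, so no such prefix code exists.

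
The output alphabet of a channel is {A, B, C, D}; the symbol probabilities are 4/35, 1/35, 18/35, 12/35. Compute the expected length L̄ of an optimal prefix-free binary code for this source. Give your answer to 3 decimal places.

Repeatedly combine the two least-probable nodes; the expected code length is the sum of the merged weights.
merge 1/35 + 4/35 → 1/7
merge 1/7 + 12/35 → 17/35
merge 17/35 + 18/35 → 1
L = 1/7 + 17/35 + 1 = 57/35 ≈ 1.629 bits/symbol.

1.629 bits/symbol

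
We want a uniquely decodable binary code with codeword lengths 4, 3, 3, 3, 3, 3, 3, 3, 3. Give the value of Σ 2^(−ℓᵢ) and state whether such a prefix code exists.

With common denominator 2^4 = 16: Σ 2^(−ℓᵢ) = 1/16 + 2/16 + 2/16 + 2/16 + 2/16 + 2/16 + 2/16 + 2/16 + 2/16 = 17/16 = 1.0625.
Kraft's inequality requires Σ ≤ 1; here Σ = 1.0625 > 1, so no such prefix code exists.

1.0625; no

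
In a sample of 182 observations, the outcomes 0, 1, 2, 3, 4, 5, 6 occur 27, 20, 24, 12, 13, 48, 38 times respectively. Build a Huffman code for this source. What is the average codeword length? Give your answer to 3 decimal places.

2.665 bits/symbol

Probabilities are the counts divided by 182.
Repeatedly combine the two least-probable nodes; the expected code length is the sum of the merged weights.
merge 6/91 + 1/14 → 25/182
merge 10/91 + 12/91 → 22/91
merge 25/182 + 27/182 → 2/7
merge 19/91 + 22/91 → 41/91
merge 24/91 + 2/7 → 50/91
merge 41/91 + 50/91 → 1
L = 25/182 + 22/91 + 2/7 + 41/91 + 50/91 + 1 = 485/182 ≈ 2.665 bits/symbol.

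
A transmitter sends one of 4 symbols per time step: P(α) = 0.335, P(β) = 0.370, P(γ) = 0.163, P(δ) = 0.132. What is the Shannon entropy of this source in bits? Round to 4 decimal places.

H = −Σ pᵢ log₂ pᵢ.
−0.335·log₂(0.335) = 0.5286
−0.370·log₂(0.370) = 0.5307
−0.163·log₂(0.163) = 0.4266
−0.132·log₂(0.132) = 0.3856
Sum ≈ 1.8715 → 1.8715 bits.

1.8715 bits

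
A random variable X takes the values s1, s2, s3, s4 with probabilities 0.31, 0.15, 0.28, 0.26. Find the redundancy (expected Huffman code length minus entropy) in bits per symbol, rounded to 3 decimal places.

Entropy H = −Σ p log₂ p ≈ 1.9538 bits.
Huffman merges: 3/20+13/50→41/100; 7/25+31/100→59/100; 41/100+59/100→1. L = 2 ≈ 2.0000.
L − H = 2.0000 − 1.9538 = 0.046 bits.

0.046 bits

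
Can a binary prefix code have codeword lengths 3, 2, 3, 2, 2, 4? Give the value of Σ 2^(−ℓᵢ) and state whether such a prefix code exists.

1.0625; no

With common denominator 2^4 = 16: Σ 2^(−ℓᵢ) = 2/16 + 4/16 + 2/16 + 4/16 + 4/16 + 1/16 = 17/16 = 1.0625.
Kraft's inequality requires Σ ≤ 1; here Σ = 1.0625 > 1, so no such prefix code exists.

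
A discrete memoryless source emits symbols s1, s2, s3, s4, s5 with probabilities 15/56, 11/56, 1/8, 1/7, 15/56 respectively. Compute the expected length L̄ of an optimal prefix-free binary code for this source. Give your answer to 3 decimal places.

2.268 bits/symbol

Repeatedly combine the two least-probable nodes; the expected code length is the sum of the merged weights.
merge 1/8 + 1/7 → 15/56
merge 11/56 + 15/56 → 13/28
merge 15/56 + 15/56 → 15/28
merge 13/28 + 15/28 → 1
L = 15/56 + 13/28 + 15/28 + 1 = 127/56 ≈ 2.268 bits/symbol.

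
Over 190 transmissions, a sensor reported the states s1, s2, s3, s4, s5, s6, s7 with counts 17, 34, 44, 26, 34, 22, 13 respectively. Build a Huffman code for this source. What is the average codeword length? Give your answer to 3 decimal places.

2.747 bits/symbol

Probabilities are the counts divided by 190.
Repeatedly combine the two least-probable nodes; the expected code length is the sum of the merged weights.
merge 13/190 + 17/190 → 3/19
merge 11/95 + 13/95 → 24/95
merge 3/19 + 17/95 → 32/95
merge 17/95 + 22/95 → 39/95
merge 24/95 + 32/95 → 56/95
merge 39/95 + 56/95 → 1
L = 3/19 + 24/95 + 32/95 + 39/95 + 56/95 + 1 = 261/95 ≈ 2.747 bits/symbol.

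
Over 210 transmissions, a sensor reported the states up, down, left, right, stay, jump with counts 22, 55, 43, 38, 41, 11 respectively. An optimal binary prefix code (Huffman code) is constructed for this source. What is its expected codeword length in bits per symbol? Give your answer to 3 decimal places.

Probabilities are the counts divided by 210.
Repeatedly combine the two least-probable nodes; the expected code length is the sum of the merged weights.
merge 11/210 + 11/105 → 11/70
merge 11/70 + 19/105 → 71/210
merge 41/210 + 43/210 → 2/5
merge 11/42 + 71/210 → 3/5
merge 2/5 + 3/5 → 1
L = 11/70 + 71/210 + 2/5 + 3/5 + 1 = 262/105 ≈ 2.495 bits/symbol.

2.495 bits/symbol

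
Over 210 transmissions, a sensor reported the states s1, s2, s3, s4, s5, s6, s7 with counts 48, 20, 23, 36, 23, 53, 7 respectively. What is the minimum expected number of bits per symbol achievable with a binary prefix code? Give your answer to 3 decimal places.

Probabilities are the counts divided by 210.
Repeatedly combine the two least-probable nodes; the expected code length is the sum of the merged weights.
merge 1/30 + 2/21 → 9/70
merge 23/210 + 23/210 → 23/105
merge 9/70 + 6/35 → 3/10
merge 23/105 + 8/35 → 47/105
merge 53/210 + 3/10 → 58/105
merge 47/105 + 58/105 → 1
L = 9/70 + 23/105 + 3/10 + 47/105 + 58/105 + 1 = 278/105 ≈ 2.648 bits/symbol.

2.648 bits/symbol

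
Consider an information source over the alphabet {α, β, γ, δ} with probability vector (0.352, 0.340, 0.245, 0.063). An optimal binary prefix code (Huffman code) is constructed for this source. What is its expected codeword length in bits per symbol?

Repeatedly combine the two least-probable nodes; the expected code length is the sum of the merged weights.
merge 63/1000 + 49/200 → 77/250
merge 77/250 + 17/50 → 81/125
merge 44/125 + 81/125 → 1
L = 77/250 + 81/125 + 1 = 489/250 = 1.956 bits/symbol.

1.956 bits/symbol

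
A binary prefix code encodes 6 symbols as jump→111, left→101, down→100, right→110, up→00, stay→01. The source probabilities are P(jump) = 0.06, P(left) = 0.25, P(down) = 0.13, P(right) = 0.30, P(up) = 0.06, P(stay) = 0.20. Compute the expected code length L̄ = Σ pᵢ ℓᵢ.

L̄ = Σ pᵢ·ℓᵢ = 0.06·3 + 0.25·3 + 0.13·3 + 0.30·3 + 0.06·2 + 0.20·2 = 2.74 bits/symbol.

2.74 bits/symbol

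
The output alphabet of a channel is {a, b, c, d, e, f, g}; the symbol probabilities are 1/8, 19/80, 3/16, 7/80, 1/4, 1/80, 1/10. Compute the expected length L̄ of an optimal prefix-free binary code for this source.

2.6125 bits/symbol

Repeatedly combine the two least-probable nodes; the expected code length is the sum of the merged weights.
merge 1/80 + 7/80 → 1/10
merge 1/10 + 1/10 → 1/5
merge 1/8 + 3/16 → 5/16
merge 1/5 + 19/80 → 7/16
merge 1/4 + 5/16 → 9/16
merge 7/16 + 9/16 → 1
L = 1/10 + 1/5 + 5/16 + 7/16 + 9/16 + 1 = 209/80 = 2.6125 bits/symbol.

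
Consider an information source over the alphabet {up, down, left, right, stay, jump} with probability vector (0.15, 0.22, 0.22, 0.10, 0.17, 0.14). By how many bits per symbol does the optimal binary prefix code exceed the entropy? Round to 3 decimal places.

Entropy H = −Σ p log₂ p ≈ 2.5356 bits.
Huffman merges: 1/10+7/50→6/25; 3/20+17/100→8/25; 11/50+11/50→11/25; 6/25+8/25→14/25; 11/25+14/25→1. L = 64/25 ≈ 2.5600.
L − H = 2.5600 − 2.5356 = 0.024 bits.

0.024 bits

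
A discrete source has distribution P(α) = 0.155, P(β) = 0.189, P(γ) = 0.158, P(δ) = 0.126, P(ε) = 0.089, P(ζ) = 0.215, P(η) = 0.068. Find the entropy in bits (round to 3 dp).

H = −Σ pᵢ log₂ pᵢ.
−0.155·log₂(0.155) = 0.4169
−0.189·log₂(0.189) = 0.4543
−0.158·log₂(0.158) = 0.4206
−0.126·log₂(0.126) = 0.3766
−0.089·log₂(0.089) = 0.3106
−0.215·log₂(0.215) = 0.4768
−0.068·log₂(0.068) = 0.2637
Sum ≈ 2.7194 → 2.719 bits.

2.719 bits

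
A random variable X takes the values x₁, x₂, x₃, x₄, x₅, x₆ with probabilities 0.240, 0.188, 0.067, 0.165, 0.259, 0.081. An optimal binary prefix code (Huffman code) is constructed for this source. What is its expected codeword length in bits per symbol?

Repeatedly combine the two least-probable nodes; the expected code length is the sum of the merged weights.
merge 67/1000 + 81/1000 → 37/250
merge 37/250 + 33/200 → 313/1000
merge 47/250 + 6/25 → 107/250
merge 259/1000 + 313/1000 → 143/250
merge 107/250 + 143/250 → 1
L = 37/250 + 313/1000 + 107/250 + 143/250 + 1 = 2461/1000 = 2.461 bits/symbol.

2.461 bits/symbol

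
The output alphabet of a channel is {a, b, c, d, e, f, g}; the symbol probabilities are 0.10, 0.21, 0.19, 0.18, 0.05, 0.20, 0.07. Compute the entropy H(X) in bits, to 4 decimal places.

2.6546 bits

H = −Σ pᵢ log₂ pᵢ.
−0.10·log₂(0.10) = 0.3322
−0.21·log₂(0.21) = 0.4728
−0.19·log₂(0.19) = 0.4552
−0.18·log₂(0.18) = 0.4453
−0.05·log₂(0.05) = 0.2161
−0.20·log₂(0.20) = 0.4644
−0.07·log₂(0.07) = 0.2686
Sum ≈ 2.6546 → 2.6546 bits.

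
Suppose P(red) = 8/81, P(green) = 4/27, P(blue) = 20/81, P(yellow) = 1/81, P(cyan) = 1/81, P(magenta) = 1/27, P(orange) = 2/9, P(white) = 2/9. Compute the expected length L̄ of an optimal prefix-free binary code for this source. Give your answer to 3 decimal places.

2.556 bits/symbol

Repeatedly combine the two least-probable nodes; the expected code length is the sum of the merged weights.
merge 1/81 + 1/81 → 2/81
merge 2/81 + 1/27 → 5/81
merge 5/81 + 8/81 → 13/81
merge 4/27 + 13/81 → 25/81
merge 2/9 + 2/9 → 4/9
merge 20/81 + 25/81 → 5/9
merge 4/9 + 5/9 → 1
L = 2/81 + 5/81 + 13/81 + 25/81 + 4/9 + 5/9 + 1 = 23/9 ≈ 2.556 bits/symbol.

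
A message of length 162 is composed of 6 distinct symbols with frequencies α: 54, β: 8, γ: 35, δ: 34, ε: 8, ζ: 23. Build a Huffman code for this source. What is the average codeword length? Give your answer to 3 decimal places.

2.340 bits/symbol

Probabilities are the counts divided by 162.
Repeatedly combine the two least-probable nodes; the expected code length is the sum of the merged weights.
merge 4/81 + 4/81 → 8/81
merge 8/81 + 23/162 → 13/54
merge 17/81 + 35/162 → 23/54
merge 13/54 + 1/3 → 31/54
merge 23/54 + 31/54 → 1
L = 8/81 + 13/54 + 23/54 + 31/54 + 1 = 379/162 ≈ 2.340 bits/symbol.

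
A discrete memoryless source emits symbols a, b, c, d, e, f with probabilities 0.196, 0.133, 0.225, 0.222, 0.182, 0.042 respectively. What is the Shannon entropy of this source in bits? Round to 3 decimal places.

2.454 bits

H = −Σ pᵢ log₂ pᵢ.
−0.196·log₂(0.196) = 0.4608
−0.133·log₂(0.133) = 0.3871
−0.225·log₂(0.225) = 0.4842
−0.222·log₂(0.222) = 0.4820
−0.182·log₂(0.182) = 0.4474
−0.042·log₂(0.042) = 0.1921
Sum ≈ 2.4536 → 2.454 bits.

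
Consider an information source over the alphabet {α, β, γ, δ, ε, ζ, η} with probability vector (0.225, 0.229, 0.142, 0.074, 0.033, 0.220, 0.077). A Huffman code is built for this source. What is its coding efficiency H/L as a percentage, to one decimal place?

98.5%

Entropy H = −Σ p log₂ p ≈ 2.5768 bits.
Huffman merges: 33/1000+37/500→107/1000; 77/1000+107/1000→23/125; 71/500+23/125→163/500; 11/50+9/40→89/200; 229/1000+163/500→111/200; 89/200+111/200→1. L = 2617/1000 ≈ 2.6170.
Efficiency = H/L = 2.5768/2.6170 = 98.5%.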